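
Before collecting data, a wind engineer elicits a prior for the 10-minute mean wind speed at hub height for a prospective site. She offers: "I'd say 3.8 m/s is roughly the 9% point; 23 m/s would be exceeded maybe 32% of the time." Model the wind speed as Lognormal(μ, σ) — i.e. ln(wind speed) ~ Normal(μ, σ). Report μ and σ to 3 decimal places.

If T ~ Lognormal(μ,σ) then ln T ~ Normal(μ,σ), so the p-quantile of ln T is μ + z_p·σ.
ln(3.8) = 1.335 and ln(23) = 3.135; z_{0.09} = -1.341, z_{0.68} = 0.4677.
σ = (3.135 − 1.335)/(0.4677 − (-1.341)) = 0.996.
μ = 1.335 − (-1.341)·0.996 = 2.670.

μ ≈ 2.670, σ ≈ 0.996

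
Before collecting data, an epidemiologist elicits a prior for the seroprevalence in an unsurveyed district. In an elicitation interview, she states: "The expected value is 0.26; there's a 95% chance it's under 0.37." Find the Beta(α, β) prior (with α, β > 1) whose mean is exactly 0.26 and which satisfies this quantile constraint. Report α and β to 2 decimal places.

With mean 0.26 fixed, write α = 0.26s, β = 0.74s where s = α+β.
Need P(θ < 0.37) = 0.95 under Beta(0.26s, 0.74s). Normal approximation: (q−m)/√(m(1−m)/s) ≈ z_{0.95} = 1.64, so s ≈ 0.26·0.74·(1.64)²/(0.37−0.26)² = 43.0.
At s = 43.0: P(θ<0.37) ≈ 0.943. Adjusting to match 0.95 gives s ≈ 46.86.
So α = 0.26·46.86 ≈ 12.18, β = 0.74·46.86 ≈ 34.67.

α ≈ 12.18, β ≈ 34.67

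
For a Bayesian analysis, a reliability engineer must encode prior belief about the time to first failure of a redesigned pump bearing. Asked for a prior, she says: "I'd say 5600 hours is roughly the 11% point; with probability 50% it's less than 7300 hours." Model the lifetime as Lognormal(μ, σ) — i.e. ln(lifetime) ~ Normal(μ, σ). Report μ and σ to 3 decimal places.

μ ≈ 8.896, σ ≈ 0.216

If T ~ Lognormal(μ,σ) then ln T ~ Normal(μ,σ), so the p-quantile of ln T is μ + z_p·σ.
ln(5600) = 8.631 and ln(7300) = 8.896; z_{0.11} = -1.227, z_{0.5} = 0.
σ = (8.896 − 8.631)/(0 − (-1.227)) = 0.216.
μ = 8.631 − (-1.227)·0.216 = 8.896.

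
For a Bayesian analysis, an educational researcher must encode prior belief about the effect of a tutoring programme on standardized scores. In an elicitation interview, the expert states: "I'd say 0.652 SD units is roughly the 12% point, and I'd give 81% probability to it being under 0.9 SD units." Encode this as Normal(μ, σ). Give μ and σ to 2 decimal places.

μ = 0.79, σ = 0.12

The p-quantile of Normal(μ,σ) is μ + z_p·σ, with z_{0.12} = -1.175 and z_{0.81} = 0.8779.
Eliminate σ: μ = (z₂·x₁ − z₁·x₂)/(z₂ − z₁) = (0.8779·0.652 − (-1.175)·0.9)/2.053 = 0.79.
Then σ = (x₂ − x₁)/(z₂ − z₁) = (0.9 − 0.652)/2.053 = 0.12.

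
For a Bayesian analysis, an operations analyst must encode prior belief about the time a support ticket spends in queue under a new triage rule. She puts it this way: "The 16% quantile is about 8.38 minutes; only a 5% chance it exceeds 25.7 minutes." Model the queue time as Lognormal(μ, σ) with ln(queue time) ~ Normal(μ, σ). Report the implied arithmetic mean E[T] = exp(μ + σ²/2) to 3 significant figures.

E[T] ≈ 14 minutes

If T ~ Lognormal(μ,σ) then ln T ~ Normal(μ,σ), so the p-quantile of ln T is μ + z_p·σ.
ln(8.38) = 2.126 and ln(25.7) = 3.246; z_{0.16} = -0.9945, z_{0.95} = 1.645.
σ = (3.246 − 2.126)/(1.645 − (-0.9945)) = 0.425.
μ = 2.126 − (-0.9945)·0.425 = 2.548.
E[T] = exp(μ + σ²/2) = exp(2.548 + 0.0901) = 14 minutes.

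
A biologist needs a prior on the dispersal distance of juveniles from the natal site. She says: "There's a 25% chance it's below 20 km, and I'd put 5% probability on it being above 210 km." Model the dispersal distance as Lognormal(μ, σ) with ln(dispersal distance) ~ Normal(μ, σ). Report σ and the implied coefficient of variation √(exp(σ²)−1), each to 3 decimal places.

If T ~ Lognormal(μ,σ) then ln T ~ Normal(μ,σ), so the p-quantile of ln T is μ + z_p·σ.
ln(20) = 2.996 and ln(210) = 5.347; z_{0.25} = -0.6745, z_{0.95} = 1.645.
σ = (5.347 − 2.996)/(1.645 − (-0.6745)) = 1.014.
μ = 2.996 − (-0.6745)·1.014 = 3.680.
CV = √(exp(σ²)−1) = √(exp(1.0278)−1) = 1.340.

σ ≈ 1.014, CV ≈ 1.340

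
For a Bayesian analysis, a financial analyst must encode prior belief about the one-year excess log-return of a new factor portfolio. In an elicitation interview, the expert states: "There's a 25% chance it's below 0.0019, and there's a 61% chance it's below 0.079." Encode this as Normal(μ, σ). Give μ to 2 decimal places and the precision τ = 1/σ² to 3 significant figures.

For Normal(μ,σ), the p-quantile is μ + z_p·σ. Here z_{0.25} = -0.6745, z_{0.61} = 0.2793.
So 0.0019 = μ − 0.6745σ and 0.079 = μ + 0.2793σ.
Subtracting: σ = (0.079 − 0.0019)/(0.2793 − (-0.6745)) = 0.08.
Then μ = 0.0019 − (-0.6745)·0.08 = 0.06.
Precision τ = 1/σ² = 1/0.08083² = 153.

μ = 0.06, τ = 153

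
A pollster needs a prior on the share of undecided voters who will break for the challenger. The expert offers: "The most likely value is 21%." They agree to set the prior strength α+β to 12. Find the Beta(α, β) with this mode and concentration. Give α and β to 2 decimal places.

For α,β > 1 the Beta mode is (α−1)/(α+β−2). With α+β = 12, the mode is (α−1)/10.
Set (α−1)/10 = 0.21 → α = 1 + 0.21·10 = 3.10.
β = 12 − α = 8.90.

α = 3.10, β = 8.90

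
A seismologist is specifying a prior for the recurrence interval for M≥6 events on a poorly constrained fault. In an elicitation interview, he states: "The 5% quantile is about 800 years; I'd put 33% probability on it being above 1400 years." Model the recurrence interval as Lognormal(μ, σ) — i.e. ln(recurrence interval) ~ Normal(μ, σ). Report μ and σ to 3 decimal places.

If T ~ Lognormal(μ,σ) then ln T ~ Normal(μ,σ), so the p-quantile of ln T is μ + z_p·σ.
ln(800) = 6.685 and ln(1400) = 7.244; z_{0.05} = -1.645, z_{0.67} = 0.4399.
σ = (7.244 − 6.685)/(0.4399 − (-1.645)) = 0.268.
μ = 6.685 − (-1.645)·0.268 = 7.126.

μ ≈ 7.126, σ ≈ 0.268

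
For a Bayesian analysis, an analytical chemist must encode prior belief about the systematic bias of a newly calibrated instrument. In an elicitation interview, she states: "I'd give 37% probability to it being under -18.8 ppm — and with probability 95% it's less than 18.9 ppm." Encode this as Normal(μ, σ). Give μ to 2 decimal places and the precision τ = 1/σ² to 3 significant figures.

μ = -12.47, τ = 0.00275

For Normal(μ,σ), the p-quantile is μ + z_p·σ. Here z_{0.37} = -0.3319, z_{0.95} = 1.645.
So -18.8 = μ − 0.3319σ and 18.9 = μ + 1.645σ.
Subtracting: σ = (18.9 − -18.8)/(1.645 − (-0.3319)) = 19.07.
Then μ = -18.8 − (-0.3319)·19.07 = -12.47.
Precision τ = 1/σ² = 1/19.07² = 0.00275.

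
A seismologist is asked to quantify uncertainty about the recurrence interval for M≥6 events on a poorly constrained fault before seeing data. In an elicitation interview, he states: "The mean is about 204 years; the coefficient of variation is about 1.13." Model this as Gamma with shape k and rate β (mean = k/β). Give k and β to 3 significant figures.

k ≈ 0.783, β ≈ 0.00384

For Gamma(k, rate β): mean = k/β, variance = k/β², so CV = 1/√k.
CV = 1.13, hence k = 1/CV² = 0.783.
Then β = k/mean = 0.783/204 = 0.00384.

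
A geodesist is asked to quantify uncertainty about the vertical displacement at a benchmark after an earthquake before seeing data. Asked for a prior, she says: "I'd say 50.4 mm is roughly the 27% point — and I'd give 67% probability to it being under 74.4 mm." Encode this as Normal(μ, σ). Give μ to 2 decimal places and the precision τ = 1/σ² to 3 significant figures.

μ = 64.37, τ = 0.00192

The p-quantile of Normal(μ,σ) is μ + z_p·σ, with z_{0.27} = -0.6128 and z_{0.67} = 0.4399.
Eliminate σ: μ = (z₂·x₁ − z₁·x₂)/(z₂ − z₁) = (0.4399·50.4 − (-0.6128)·74.4)/1.053 = 64.37.
Then σ = (x₂ − x₁)/(z₂ − z₁) = (74.4 − 50.4)/1.053 = 22.80.
Precision τ = 1/σ² = 1/22.8² = 0.00192.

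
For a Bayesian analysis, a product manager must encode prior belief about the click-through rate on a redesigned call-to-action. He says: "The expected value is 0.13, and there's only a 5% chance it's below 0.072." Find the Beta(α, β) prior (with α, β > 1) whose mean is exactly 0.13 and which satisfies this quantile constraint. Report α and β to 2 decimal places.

With mean 0.13 fixed, write α = 0.13s, β = 0.87s where s = α+β.
Need P(θ < 0.072) = 0.05 under Beta(0.13s, 0.87s). Normal approximation: (q−m)/√(m(1−m)/s) ≈ z_{0.05} = -1.64, so s ≈ 0.13·0.87·(-1.64)²/(0.072−0.13)² = 91.0.
At s = 91.0: P(θ<0.072) ≈ 0.032. Adjusting to match 0.05 gives s ≈ 73.22.
So α = 0.13·73.22 ≈ 9.52, β = 0.87·73.22 ≈ 63.70.

α ≈ 9.52, β ≈ 63.70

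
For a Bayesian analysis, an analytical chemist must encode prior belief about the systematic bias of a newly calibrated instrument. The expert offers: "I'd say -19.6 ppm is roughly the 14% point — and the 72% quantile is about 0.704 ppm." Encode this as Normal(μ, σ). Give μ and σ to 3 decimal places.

The p-quantile of Normal(μ,σ) is μ + z_p·σ, with z_{0.14} = -1.08 and z_{0.72} = 0.5828.
Eliminate σ: μ = (z₂·x₁ − z₁·x₂)/(z₂ − z₁) = (0.5828·-19.6 − (-1.08)·0.704)/1.663 = -6.411.
Then σ = (x₂ − x₁)/(z₂ − z₁) = (0.704 − -19.6)/1.663 = 12.208.

μ = -6.411, σ = 12.208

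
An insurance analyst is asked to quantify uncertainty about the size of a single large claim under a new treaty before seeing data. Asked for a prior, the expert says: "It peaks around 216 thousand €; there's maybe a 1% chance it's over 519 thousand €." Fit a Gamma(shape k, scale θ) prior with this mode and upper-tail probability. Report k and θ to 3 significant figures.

k ≈ 7.16, θ ≈ 35.1

Gamma(k,θ) with k>1 has mode (k−1)θ, so θ = 216/(k−1).
Need P(X < 519) = 0.99 with θ tied to k this way. Start at k = 2, θ = 216: P(X<519) ≈ 0.692.
Too low — raise k to concentrate. Iterating converges to k ≈ 7.16.
Then θ = 216/(7.16−1) ≈ 35.1.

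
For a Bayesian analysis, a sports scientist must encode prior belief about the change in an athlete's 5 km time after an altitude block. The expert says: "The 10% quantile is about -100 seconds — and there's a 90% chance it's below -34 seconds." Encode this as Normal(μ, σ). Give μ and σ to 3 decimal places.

The p-quantile of Normal(μ,σ) is μ + z_p·σ, with z_{0.1} = -1.282 and z_{0.9} = 1.282.
Eliminate σ: μ = (z₂·x₁ − z₁·x₂)/(z₂ − z₁) = (1.282·-100 − (-1.282)·-34)/2.563 = -67.000.
Then σ = (x₂ − x₁)/(z₂ − z₁) = (-34 − -100)/2.563 = 25.750.

μ = -67.000, σ = 25.750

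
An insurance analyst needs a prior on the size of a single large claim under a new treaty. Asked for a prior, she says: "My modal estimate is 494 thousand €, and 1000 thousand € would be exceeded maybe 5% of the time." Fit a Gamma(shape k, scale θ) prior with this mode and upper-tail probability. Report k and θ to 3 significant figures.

k ≈ 6.57, θ ≈ 88.7

Gamma(k,θ) with k>1 has mode (k−1)θ, so θ = 494/(k−1).
Need P(X < 1000) = 0.95 with θ tied to k this way. Start at k = 2, θ = 494: P(X<1000) ≈ 0.601.
Too low — raise k to concentrate. Iterating converges to k ≈ 6.57.
Then θ = 494/(6.57−1) ≈ 88.7.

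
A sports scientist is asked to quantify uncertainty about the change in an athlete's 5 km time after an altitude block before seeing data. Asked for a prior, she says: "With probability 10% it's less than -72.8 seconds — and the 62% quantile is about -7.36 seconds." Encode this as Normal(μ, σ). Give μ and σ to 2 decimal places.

The p-quantile of Normal(μ,σ) is μ + z_p·σ, with z_{0.1} = -1.282 and z_{0.62} = 0.3055.
Eliminate σ: μ = (z₂·x₁ − z₁·x₂)/(z₂ − z₁) = (0.3055·-72.8 − (-1.282)·-7.36)/1.587 = -19.96.
Then σ = (x₂ − x₁)/(z₂ − z₁) = (-7.36 − -72.8)/1.587 = 41.23.

μ = -19.96, σ = 41.23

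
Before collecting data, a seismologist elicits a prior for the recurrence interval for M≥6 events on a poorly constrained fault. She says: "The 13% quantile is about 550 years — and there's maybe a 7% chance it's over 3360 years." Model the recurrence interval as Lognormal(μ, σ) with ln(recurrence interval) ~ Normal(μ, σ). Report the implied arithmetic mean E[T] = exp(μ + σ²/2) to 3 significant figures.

E[T] ≈ 1530 years

If T ~ Lognormal(μ,σ) then ln T ~ Normal(μ,σ), so the p-quantile of ln T is μ + z_p·σ.
ln(550) = 6.31 and ln(3360) = 8.12; z_{0.13} = -1.126, z_{0.93} = 1.476.
σ = (8.12 − 6.31)/(1.476 − (-1.126)) = 0.695.
μ = 6.31 − (-1.126)·0.695 = 7.093.
E[T] = exp(μ + σ²/2) = exp(7.093 + 0.2418) = 1530 years.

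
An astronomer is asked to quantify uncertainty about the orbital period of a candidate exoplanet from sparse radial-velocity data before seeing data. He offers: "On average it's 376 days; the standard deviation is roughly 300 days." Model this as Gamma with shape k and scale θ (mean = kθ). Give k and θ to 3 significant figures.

k ≈ 1.57, θ ≈ 239

For Gamma(k, scale θ): mean = kθ, variance = kθ², so CV = 1/√k.
CV = SD/mean = 300/376 = 0.7979, hence k = 1/CV² = 1.57.
Then θ = mean/k = 376/1.57 = 239.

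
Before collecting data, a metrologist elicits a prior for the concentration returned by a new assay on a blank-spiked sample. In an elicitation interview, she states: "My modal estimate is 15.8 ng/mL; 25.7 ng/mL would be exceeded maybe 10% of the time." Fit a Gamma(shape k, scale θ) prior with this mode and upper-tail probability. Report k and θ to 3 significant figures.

k ≈ 8.96, θ ≈ 1.99

Gamma(k,θ) with k>1 has mode (k−1)θ, so θ = 15.8/(k−1).
Need P(X < 25.7) = 0.9 with θ tied to k this way. Start at k = 2, θ = 15.8: P(X<25.7) ≈ 0.484.
Too low — raise k to concentrate. Iterating converges to k ≈ 8.96.
Then θ = 15.8/(8.96−1) ≈ 1.99.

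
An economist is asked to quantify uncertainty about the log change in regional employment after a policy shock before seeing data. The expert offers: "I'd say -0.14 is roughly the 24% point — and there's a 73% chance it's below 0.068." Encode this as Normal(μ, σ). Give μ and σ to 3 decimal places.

μ = -0.029, σ = 0.158

For Normal(μ,σ), the p-quantile is μ + z_p·σ. Here z_{0.24} = -0.7063, z_{0.73} = 0.6128.
So -0.14 = μ − 0.7063σ and 0.068 = μ + 0.6128σ.
Subtracting: σ = (0.068 − -0.14)/(0.6128 − (-0.7063)) = 0.158.
Then μ = -0.14 − (-0.7063)·0.158 = -0.029.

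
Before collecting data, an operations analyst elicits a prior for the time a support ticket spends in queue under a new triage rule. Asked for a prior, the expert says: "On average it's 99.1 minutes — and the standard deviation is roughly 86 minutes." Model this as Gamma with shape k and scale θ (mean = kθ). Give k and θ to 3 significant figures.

For Gamma(k, scale θ): mean = kθ, variance = kθ², so CV = 1/√k.
CV = SD/mean = 86/99.1 = 0.8678, hence k = 1/CV² = 1.33.
Then θ = mean/k = 99.1/1.33 = 74.6.

k ≈ 1.33, θ ≈ 74.6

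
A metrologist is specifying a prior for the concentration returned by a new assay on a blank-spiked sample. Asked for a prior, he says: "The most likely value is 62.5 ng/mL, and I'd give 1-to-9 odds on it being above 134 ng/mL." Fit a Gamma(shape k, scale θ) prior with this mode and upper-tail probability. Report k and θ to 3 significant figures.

k ≈ 4.3, θ ≈ 18.9

Gamma(k,θ) with k>1 has mode (k−1)θ, so θ = 62.5/(k−1).
Need P(X < 134) = 0.9 with θ tied to k this way. Start at k = 2, θ = 62.5: P(X<134) ≈ 0.632.
Too low — raise k to concentrate. Iterating converges to k ≈ 4.3.
Then θ = 62.5/(4.3−1) ≈ 18.9.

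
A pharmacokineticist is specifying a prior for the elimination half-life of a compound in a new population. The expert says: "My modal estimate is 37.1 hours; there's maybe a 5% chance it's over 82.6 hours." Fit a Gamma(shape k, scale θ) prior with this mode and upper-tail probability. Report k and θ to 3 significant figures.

Gamma(k,θ) with k>1 has mode (k−1)θ, so θ = 37.1/(k−1).
Need P(X < 82.6) = 0.95 with θ tied to k this way. Start at k = 2, θ = 37.1: P(X<82.6) ≈ 0.652.
Too low — raise k to concentrate. Iterating converges to k ≈ 5.29.
Then θ = 37.1/(5.29−1) ≈ 8.65.

k ≈ 5.29, θ ≈ 8.65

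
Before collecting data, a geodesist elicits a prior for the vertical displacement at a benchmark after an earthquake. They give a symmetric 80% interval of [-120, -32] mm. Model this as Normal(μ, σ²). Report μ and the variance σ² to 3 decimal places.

A symmetric 80% interval runs μ ± z·σ with z = 1.282.
Half-width = 44, so σ = 44/1.282 = 34.3334 and σ² = 1178.781.
μ is the interval midpoint, -76.000.

μ = -76.000, σ² = 1178.781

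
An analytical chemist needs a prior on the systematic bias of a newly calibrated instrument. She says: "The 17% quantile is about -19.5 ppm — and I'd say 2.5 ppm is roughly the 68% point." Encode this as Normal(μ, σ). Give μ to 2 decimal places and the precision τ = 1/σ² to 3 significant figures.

μ = -4.74, τ = 0.00418

The p-quantile of Normal(μ,σ) is μ + z_p·σ, with z_{0.17} = -0.9542 and z_{0.68} = 0.4677.
Eliminate σ: μ = (z₂·x₁ − z₁·x₂)/(z₂ − z₁) = (0.4677·-19.5 − (-0.9542)·2.5)/1.422 = -4.74.
Then σ = (x₂ − x₁)/(z₂ − z₁) = (2.5 − -19.5)/1.422 = 15.47.
Precision τ = 1/σ² = 1/15.47² = 0.00418.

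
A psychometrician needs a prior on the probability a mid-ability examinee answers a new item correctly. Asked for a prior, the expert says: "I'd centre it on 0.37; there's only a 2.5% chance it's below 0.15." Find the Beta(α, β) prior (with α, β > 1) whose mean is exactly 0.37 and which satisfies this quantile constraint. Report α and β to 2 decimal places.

α ≈ 5.31, β ≈ 9.04

With mean 0.37 fixed, write α = 0.37s, β = 0.63s where s = α+β.
Need P(θ < 0.15) = 0.025 under Beta(0.37s, 0.63s). Normal approximation: (q−m)/√(m(1−m)/s) ≈ z_{0.025} = -1.96, so s ≈ 0.37·0.63·(-1.96)²/(0.15−0.37)² = 18.5.
At s = 18.5: P(θ<0.15) ≈ 0.012. Adjusting to match 0.025 gives s ≈ 14.35.
So α = 0.37·14.35 ≈ 5.31, β = 0.63·14.35 ≈ 9.04.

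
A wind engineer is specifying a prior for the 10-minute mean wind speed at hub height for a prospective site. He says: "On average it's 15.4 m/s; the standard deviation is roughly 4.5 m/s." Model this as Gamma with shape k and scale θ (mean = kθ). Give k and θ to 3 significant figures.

k ≈ 11.7, θ ≈ 1.31

For Gamma(k, scale θ): mean = kθ, variance = kθ², so CV = 1/√k.
CV = SD/mean = 4.5/15.4 = 0.2922, hence k = 1/CV² = 11.7.
Then θ = mean/k = 15.4/11.7 = 1.31.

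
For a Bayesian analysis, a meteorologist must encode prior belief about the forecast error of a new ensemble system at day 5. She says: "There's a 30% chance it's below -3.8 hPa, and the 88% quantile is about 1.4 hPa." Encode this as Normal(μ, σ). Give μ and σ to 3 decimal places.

μ = -2.195, σ = 3.060

The p-quantile of Normal(μ,σ) is μ + z_p·σ, with z_{0.3} = -0.5244 and z_{0.88} = 1.175.
Eliminate σ: μ = (z₂·x₁ − z₁·x₂)/(z₂ − z₁) = (1.175·-3.8 − (-0.5244)·1.4)/1.699 = -2.195.
Then σ = (x₂ − x₁)/(z₂ − z₁) = (1.4 − -3.8)/1.699 = 3.060.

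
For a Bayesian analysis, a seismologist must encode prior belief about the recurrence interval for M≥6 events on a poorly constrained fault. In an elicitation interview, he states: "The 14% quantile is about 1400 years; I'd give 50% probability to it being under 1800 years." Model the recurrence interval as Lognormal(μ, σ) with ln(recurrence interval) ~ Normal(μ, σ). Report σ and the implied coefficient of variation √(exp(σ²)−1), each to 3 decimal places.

If T ~ Lognormal(μ,σ) then ln T ~ Normal(μ,σ), so the p-quantile of ln T is μ + z_p·σ.
ln(1400) = 7.244 and ln(1800) = 7.496; z_{0.14} = -1.08, z_{0.5} = 0.
σ = (7.496 − 7.244)/(0 − (-1.08)) = 0.233.
μ = 7.244 − (-1.08)·0.233 = 7.496.
CV = √(exp(σ²)−1) = √(exp(0.0541)−1) = 0.236.

σ ≈ 0.233, CV ≈ 0.236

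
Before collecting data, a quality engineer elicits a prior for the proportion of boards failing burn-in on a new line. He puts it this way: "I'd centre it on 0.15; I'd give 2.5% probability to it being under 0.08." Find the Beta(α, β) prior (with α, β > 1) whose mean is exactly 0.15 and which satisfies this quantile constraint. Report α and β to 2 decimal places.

With mean 0.15 fixed, write α = 0.15s, β = 0.85s where s = α+β.
Need P(θ < 0.08) = 0.025 under Beta(0.15s, 0.85s). Normal approximation: (q−m)/√(m(1−m)/s) ≈ z_{0.025} = -1.96, so s ≈ 0.15·0.85·(-1.96)²/(0.08−0.15)² = 100.0.
At s = 100.0: P(θ<0.08) ≈ 0.012. Adjusting to match 0.025 gives s ≈ 77.26.
So α = 0.15·77.26 ≈ 11.59, β = 0.85·77.26 ≈ 65.68.

α ≈ 11.59, β ≈ 65.68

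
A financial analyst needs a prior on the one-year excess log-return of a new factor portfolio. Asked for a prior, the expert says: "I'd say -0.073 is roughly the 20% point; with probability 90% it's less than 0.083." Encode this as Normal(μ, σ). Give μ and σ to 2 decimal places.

The p-quantile of Normal(μ,σ) is μ + z_p·σ, with z_{0.2} = -0.8416 and z_{0.9} = 1.282.
Eliminate σ: μ = (z₂·x₁ − z₁·x₂)/(z₂ − z₁) = (1.282·-0.073 − (-0.8416)·0.083)/2.123 = -0.01.
Then σ = (x₂ − x₁)/(z₂ − z₁) = (0.083 − -0.073)/2.123 = 0.07.

μ = -0.01, σ = 0.07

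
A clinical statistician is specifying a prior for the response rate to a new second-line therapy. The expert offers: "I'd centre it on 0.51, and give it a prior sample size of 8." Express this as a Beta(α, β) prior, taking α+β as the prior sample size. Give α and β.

Under the effective-sample-size interpretation, Beta(α, β) has prior mean α/(α+β) and prior sample size α+β.
So α+β = 8 and α/(α+β) = 0.51, giving α = 0.51·8 = 4.08 and β = 8 − 4.08 = 3.92.

α = 4.08, β = 3.92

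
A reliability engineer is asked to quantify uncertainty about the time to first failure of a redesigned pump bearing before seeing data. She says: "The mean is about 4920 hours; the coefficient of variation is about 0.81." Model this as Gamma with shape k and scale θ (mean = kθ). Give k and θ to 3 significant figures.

k ≈ 1.52, θ ≈ 3230

For Gamma(k, scale θ): mean = kθ, variance = kθ², so CV = 1/√k.
CV = 0.81, hence k = 1/CV² = 1.52.
Then θ = mean/k = 4920/1.52 = 3230.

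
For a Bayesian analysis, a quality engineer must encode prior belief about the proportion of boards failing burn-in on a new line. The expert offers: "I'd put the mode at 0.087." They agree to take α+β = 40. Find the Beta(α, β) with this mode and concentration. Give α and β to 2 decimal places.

α = 4.31, β = 35.69

For α,β > 1 the Beta mode is (α−1)/(α+β−2). With α+β = 40, the mode is (α−1)/38.
Set (α−1)/38 = 0.087 → α = 1 + 0.087·38 = 4.31.
β = 40 − α = 35.69.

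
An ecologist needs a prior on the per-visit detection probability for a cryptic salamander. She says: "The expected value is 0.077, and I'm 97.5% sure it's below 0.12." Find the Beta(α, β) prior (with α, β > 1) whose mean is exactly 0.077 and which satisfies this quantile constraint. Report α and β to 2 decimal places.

With mean 0.077 fixed, write α = 0.077s, β = 0.923s where s = α+β.
Need P(θ < 0.12) = 0.975 under Beta(0.077s, 0.923s). Normal approximation: (q−m)/√(m(1−m)/s) ≈ z_{0.975} = 1.96, so s ≈ 0.077·0.923·(1.96)²/(0.12−0.077)² = 147.7.
At s = 147.7: P(θ<0.12) ≈ 0.963. Adjusting to match 0.975 gives s ≈ 180.31.
So α = 0.077·180.31 ≈ 13.88, β = 0.923·180.31 ≈ 166.42.

α ≈ 13.88, β ≈ 166.42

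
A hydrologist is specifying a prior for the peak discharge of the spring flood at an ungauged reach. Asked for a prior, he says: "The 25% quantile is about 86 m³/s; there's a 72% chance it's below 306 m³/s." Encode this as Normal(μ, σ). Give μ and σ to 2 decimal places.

μ = 204.02, σ = 174.97

For Normal(μ,σ), the p-quantile is μ + z_p·σ. Here z_{0.25} = -0.6745, z_{0.72} = 0.5828.
So 86 = μ − 0.6745σ and 306 = μ + 0.5828σ.
Subtracting: σ = (306 − 86)/(0.5828 − (-0.6745)) = 174.97.
Then μ = 86 − (-0.6745)·174.97 = 204.02.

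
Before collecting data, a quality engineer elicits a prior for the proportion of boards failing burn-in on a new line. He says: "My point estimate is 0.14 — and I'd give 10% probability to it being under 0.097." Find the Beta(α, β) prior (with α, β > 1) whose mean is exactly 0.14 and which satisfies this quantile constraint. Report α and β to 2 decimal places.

With mean 0.14 fixed, write α = 0.14s, β = 0.86s where s = α+β.
Need P(θ < 0.097) = 0.1 under Beta(0.14s, 0.86s). Normal approximation: (q−m)/√(m(1−m)/s) ≈ z_{0.1} = -1.28, so s ≈ 0.14·0.86·(-1.28)²/(0.097−0.14)² = 106.9.
At s = 106.9: P(θ<0.097) ≈ 0.089. Adjusting to match 0.1 gives s ≈ 97.79.
So α = 0.14·97.79 ≈ 13.69, β = 0.86·97.79 ≈ 84.10.

α ≈ 13.69, β ≈ 84.10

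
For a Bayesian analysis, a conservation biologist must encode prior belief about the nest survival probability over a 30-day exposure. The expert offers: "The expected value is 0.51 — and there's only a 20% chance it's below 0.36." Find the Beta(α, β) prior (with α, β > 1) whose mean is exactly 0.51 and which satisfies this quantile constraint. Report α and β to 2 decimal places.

With mean 0.51 fixed, write α = 0.51s, β = 0.49s where s = α+β.
Need P(θ < 0.36) = 0.2 under Beta(0.51s, 0.49s). Normal approximation: (q−m)/√(m(1−m)/s) ≈ z_{0.2} = -0.842, so s ≈ 0.51·0.49·(-0.842)²/(0.36−0.51)² = 7.9.
At s = 7.9: P(θ<0.36) ≈ 0.202. Adjusting to match 0.2 gives s ≈ 7.97.
So α = 0.51·7.97 ≈ 4.06, β = 0.49·7.97 ≈ 3.90.

α ≈ 4.06, β ≈ 3.90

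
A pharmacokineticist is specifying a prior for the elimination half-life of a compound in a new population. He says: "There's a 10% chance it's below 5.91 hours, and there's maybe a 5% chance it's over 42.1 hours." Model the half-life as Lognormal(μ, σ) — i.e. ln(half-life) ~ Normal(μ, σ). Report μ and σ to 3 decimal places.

μ ≈ 2.636, σ ≈ 0.671

If T ~ Lognormal(μ,σ) then ln T ~ Normal(μ,σ), so the p-quantile of ln T is μ + z_p·σ.
ln(5.91) = 1.777 and ln(42.1) = 3.74; z_{0.1} = -1.282, z_{0.95} = 1.645.
σ = (3.74 − 1.777)/(1.645 − (-1.282)) = 0.671.
μ = 1.777 − (-1.282)·0.671 = 2.636.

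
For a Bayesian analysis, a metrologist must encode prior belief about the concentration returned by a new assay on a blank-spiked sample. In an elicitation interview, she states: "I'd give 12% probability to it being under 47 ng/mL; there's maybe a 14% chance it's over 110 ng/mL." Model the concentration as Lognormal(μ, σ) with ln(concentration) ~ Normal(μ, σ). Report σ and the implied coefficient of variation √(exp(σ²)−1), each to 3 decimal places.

σ ≈ 0.377, CV ≈ 0.391

If T ~ Lognormal(μ,σ) then ln T ~ Normal(μ,σ), so the p-quantile of ln T is μ + z_p·σ.
ln(47) = 3.85 and ln(110) = 4.7; z_{0.12} = -1.175, z_{0.86} = 1.08.
σ = (4.7 − 3.85)/(1.08 − (-1.175)) = 0.377.
μ = 3.85 − (-1.175)·0.377 = 4.293.
CV = √(exp(σ²)−1) = √(exp(0.1422)−1) = 0.391.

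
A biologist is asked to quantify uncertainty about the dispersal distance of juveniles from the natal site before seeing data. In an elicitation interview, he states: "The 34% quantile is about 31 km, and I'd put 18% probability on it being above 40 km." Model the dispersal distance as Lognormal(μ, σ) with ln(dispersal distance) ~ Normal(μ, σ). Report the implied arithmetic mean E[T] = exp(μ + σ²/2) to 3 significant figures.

If T ~ Lognormal(μ,σ) then ln T ~ Normal(μ,σ), so the p-quantile of ln T is μ + z_p·σ.
ln(31) = 3.434 and ln(40) = 3.689; z_{0.34} = -0.4125, z_{0.82} = 0.9154.
σ = (3.689 − 3.434)/(0.9154 − (-0.4125)) = 0.192.
μ = 3.434 − (-0.4125)·0.192 = 3.513.
E[T] = exp(μ + σ²/2) = exp(3.513 + 0.0184) = 34.2 km.

E[T] ≈ 34.2 km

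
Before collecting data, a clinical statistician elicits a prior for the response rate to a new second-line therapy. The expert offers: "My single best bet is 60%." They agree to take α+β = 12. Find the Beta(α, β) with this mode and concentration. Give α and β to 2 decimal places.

For α,β > 1 the Beta mode is (α−1)/(α+β−2). With α+β = 12, the mode is (α−1)/10.
Set (α−1)/10 = 0.6 → α = 1 + 0.6·10 = 7.00.
β = 12 − α = 5.00.

α = 7.00, β = 5.00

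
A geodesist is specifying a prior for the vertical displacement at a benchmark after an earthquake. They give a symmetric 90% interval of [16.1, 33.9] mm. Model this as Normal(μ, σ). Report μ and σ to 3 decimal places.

A symmetric 90% interval runs μ ± z·σ with z = 1.645.
Half-width = 8.9, so σ = 8.9/1.645 = 5.411.
μ is the interval midpoint, 25.000.

μ = 25.000, σ = 5.411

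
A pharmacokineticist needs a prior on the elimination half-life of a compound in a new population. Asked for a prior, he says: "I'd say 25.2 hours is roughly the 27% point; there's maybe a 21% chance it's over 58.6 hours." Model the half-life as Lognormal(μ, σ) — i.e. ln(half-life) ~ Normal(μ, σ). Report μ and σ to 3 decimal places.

If T ~ Lognormal(μ,σ) then ln T ~ Normal(μ,σ), so the p-quantile of ln T is μ + z_p·σ.
ln(25.2) = 3.227 and ln(58.6) = 4.071; z_{0.27} = -0.6128, z_{0.79} = 0.8064.
σ = (4.071 − 3.227)/(0.8064 − (-0.6128)) = 0.595.
μ = 3.227 − (-0.6128)·0.595 = 3.591.

μ ≈ 3.591, σ ≈ 0.595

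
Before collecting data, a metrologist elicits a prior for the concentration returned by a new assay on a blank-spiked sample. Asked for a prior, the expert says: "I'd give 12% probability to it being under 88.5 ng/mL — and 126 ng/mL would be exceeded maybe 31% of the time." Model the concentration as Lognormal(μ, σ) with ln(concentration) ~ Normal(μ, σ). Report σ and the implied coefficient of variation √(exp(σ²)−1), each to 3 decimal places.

If T ~ Lognormal(μ,σ) then ln T ~ Normal(μ,σ), so the p-quantile of ln T is μ + z_p·σ.
ln(88.5) = 4.483 and ln(126) = 4.836; z_{0.12} = -1.175, z_{0.69} = 0.4959.
σ = (4.836 − 4.483)/(0.4959 − (-1.175)) = 0.211.
μ = 4.483 − (-1.175)·0.211 = 4.731.
CV = √(exp(σ²)−1) = √(exp(0.0447)−1) = 0.214.

σ ≈ 0.211, CV ≈ 0.214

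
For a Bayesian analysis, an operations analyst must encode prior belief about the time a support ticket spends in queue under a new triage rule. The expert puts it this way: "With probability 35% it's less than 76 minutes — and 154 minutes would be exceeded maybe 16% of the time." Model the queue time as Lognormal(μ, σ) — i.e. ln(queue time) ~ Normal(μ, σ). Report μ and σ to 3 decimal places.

If T ~ Lognormal(μ,σ) then ln T ~ Normal(μ,σ), so the p-quantile of ln T is μ + z_p·σ.
ln(76) = 4.331 and ln(154) = 5.037; z_{0.35} = -0.3853, z_{0.84} = 0.9945.
σ = (5.037 − 4.331)/(0.9945 − (-0.3853)) = 0.512.
μ = 4.331 − (-0.3853)·0.512 = 4.528.

μ ≈ 4.528, σ ≈ 0.512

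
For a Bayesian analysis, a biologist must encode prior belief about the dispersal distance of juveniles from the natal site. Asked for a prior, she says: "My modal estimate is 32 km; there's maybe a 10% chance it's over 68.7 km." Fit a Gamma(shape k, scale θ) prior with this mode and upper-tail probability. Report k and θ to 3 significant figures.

k ≈ 4.29, θ ≈ 9.72

Gamma(k,θ) with k>1 has mode (k−1)θ, so θ = 32/(k−1).
Need P(X < 68.7) = 0.9 with θ tied to k this way. Start at k = 2, θ = 32: P(X<68.7) ≈ 0.632.
Too low — raise k to concentrate. Iterating converges to k ≈ 4.29.
Then θ = 32/(4.29−1) ≈ 9.72.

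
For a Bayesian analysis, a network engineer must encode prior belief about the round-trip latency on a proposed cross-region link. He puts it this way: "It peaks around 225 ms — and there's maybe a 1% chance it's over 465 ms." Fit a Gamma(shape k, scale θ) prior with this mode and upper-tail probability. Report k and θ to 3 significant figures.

Gamma(k,θ) with k>1 has mode (k−1)θ, so θ = 225/(k−1).
Need P(X < 465) = 0.99 with θ tied to k this way. Start at k = 2, θ = 225: P(X<465) ≈ 0.612.
Too low — raise k to concentrate. Iterating converges to k ≈ 10.3.
Then θ = 225/(10.3−1) ≈ 24.3.

k ≈ 10.3, θ ≈ 24.3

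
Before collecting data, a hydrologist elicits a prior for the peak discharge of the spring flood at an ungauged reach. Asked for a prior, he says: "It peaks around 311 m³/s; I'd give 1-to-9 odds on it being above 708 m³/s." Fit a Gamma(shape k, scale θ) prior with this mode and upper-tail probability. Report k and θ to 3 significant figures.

Gamma(k,θ) with k>1 has mode (k−1)θ, so θ = 311/(k−1).
Need P(X < 708) = 0.9 with θ tied to k this way. Start at k = 2, θ = 311: P(X<708) ≈ 0.664.
Too low — raise k to concentrate. Iterating converges to k ≈ 3.84.
Then θ = 311/(3.84−1) ≈ 109.

k ≈ 3.84, θ ≈ 109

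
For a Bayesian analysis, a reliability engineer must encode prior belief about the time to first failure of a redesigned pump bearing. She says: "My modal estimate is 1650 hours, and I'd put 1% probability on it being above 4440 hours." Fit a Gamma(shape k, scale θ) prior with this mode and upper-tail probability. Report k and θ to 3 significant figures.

k ≈ 5.71, θ ≈ 350

Gamma(k,θ) with k>1 has mode (k−1)θ, so θ = 1650/(k−1).
Need P(X < 4440) = 0.99 with θ tied to k this way. Start at k = 2, θ = 1650: P(X<4440) ≈ 0.750.
Too low — raise k to concentrate. Iterating converges to k ≈ 5.71.
Then θ = 1650/(5.71−1) ≈ 350.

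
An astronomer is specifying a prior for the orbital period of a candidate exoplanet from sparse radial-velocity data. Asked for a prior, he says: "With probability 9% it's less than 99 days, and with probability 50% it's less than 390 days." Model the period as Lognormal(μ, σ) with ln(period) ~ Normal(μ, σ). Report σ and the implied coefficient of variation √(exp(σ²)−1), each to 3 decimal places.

If T ~ Lognormal(μ,σ) then ln T ~ Normal(μ,σ), so the p-quantile of ln T is μ + z_p·σ.
ln(99) = 4.595 and ln(390) = 5.966; z_{0.09} = -1.341, z_{0.5} = 0.
σ = (5.966 − 4.595)/(0 − (-1.341)) = 1.023.
μ = 4.595 − (-1.341)·1.023 = 5.966.
CV = √(exp(σ²)−1) = √(exp(1.0457)−1) = 1.358.

σ ≈ 1.023, CV ≈ 1.358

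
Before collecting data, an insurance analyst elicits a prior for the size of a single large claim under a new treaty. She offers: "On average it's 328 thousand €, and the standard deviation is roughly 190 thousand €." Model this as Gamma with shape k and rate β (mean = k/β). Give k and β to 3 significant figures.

For Gamma(k, rate β): mean = k/β, variance = k/β², so CV = 1/√k.
CV = SD/mean = 190/328 = 0.5793, hence k = 1/CV² = 2.98.
Then β = k/mean = 2.98/328 = 0.00909.

k ≈ 2.98, β ≈ 0.00909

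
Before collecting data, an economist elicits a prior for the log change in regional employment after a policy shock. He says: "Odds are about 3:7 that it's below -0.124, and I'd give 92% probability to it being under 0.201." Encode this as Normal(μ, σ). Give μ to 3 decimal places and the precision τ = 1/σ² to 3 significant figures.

The p-quantile of Normal(μ,σ) is μ + z_p·σ, with z_{0.3} = -0.5244 and z_{0.92} = 1.405.
Eliminate σ: μ = (z₂·x₁ − z₁·x₂)/(z₂ − z₁) = (1.405·-0.124 − (-0.5244)·0.201)/1.929 = -0.036.
Then σ = (x₂ − x₁)/(z₂ − z₁) = (0.201 − -0.124)/1.929 = 0.168.
Precision τ = 1/σ² = 1/0.1684² = 35.2.

μ = -0.036, τ = 35.2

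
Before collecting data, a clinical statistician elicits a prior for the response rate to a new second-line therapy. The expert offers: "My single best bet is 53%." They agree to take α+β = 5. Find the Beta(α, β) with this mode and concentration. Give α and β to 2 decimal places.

α = 2.59, β = 2.41

For α,β > 1 the Beta mode is (α−1)/(α+β−2). With α+β = 5, the mode is (α−1)/3.
Set (α−1)/3 = 0.53 → α = 1 + 0.53·3 = 2.59.
β = 5 − α = 2.41.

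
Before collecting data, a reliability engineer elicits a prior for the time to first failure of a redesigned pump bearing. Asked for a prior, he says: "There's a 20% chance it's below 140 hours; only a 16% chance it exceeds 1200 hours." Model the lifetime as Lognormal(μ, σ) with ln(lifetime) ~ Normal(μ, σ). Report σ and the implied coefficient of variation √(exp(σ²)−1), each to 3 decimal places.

If T ~ Lognormal(μ,σ) then ln T ~ Normal(μ,σ), so the p-quantile of ln T is μ + z_p·σ.
ln(140) = 4.942 and ln(1200) = 7.09; z_{0.2} = -0.8416, z_{0.84} = 0.9945.
σ = (7.09 − 4.942)/(0.9945 − (-0.8416)) = 1.170.
μ = 4.942 − (-0.8416)·1.170 = 5.926.
CV = √(exp(σ²)−1) = √(exp(1.3692)−1) = 1.712.

σ ≈ 1.170, CV ≈ 1.712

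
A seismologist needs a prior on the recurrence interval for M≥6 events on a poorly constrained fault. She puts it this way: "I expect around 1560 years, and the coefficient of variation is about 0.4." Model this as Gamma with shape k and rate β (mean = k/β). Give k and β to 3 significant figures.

k ≈ 6.25, β ≈ 0.00401

For Gamma(k, rate β): mean = k/β, variance = k/β², so CV = 1/√k.
CV = 0.4, hence k = 1/CV² = 6.25.
Then β = k/mean = 6.25/1560 = 0.00401.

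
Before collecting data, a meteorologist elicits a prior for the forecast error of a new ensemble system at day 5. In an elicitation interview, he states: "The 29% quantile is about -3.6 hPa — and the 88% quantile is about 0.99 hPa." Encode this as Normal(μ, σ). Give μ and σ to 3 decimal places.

The p-quantile of Normal(μ,σ) is μ + z_p·σ, with z_{0.29} = -0.5534 and z_{0.88} = 1.175.
Eliminate σ: μ = (z₂·x₁ − z₁·x₂)/(z₂ − z₁) = (1.175·-3.6 − (-0.5534)·0.99)/1.728 = -2.130.
Then σ = (x₂ − x₁)/(z₂ − z₁) = (0.99 − -3.6)/1.728 = 2.656.

μ = -2.130, σ = 2.656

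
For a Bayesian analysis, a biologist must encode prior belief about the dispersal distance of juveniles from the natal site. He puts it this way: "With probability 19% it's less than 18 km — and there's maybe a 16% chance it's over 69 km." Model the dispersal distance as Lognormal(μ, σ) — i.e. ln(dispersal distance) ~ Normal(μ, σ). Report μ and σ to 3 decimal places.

If T ~ Lognormal(μ,σ) then ln T ~ Normal(μ,σ), so the p-quantile of ln T is μ + z_p·σ.
ln(18) = 2.89 and ln(69) = 4.234; z_{0.19} = -0.8779, z_{0.84} = 0.9945.
σ = (4.234 − 2.89)/(0.9945 − (-0.8779)) = 0.718.
μ = 2.89 − (-0.8779)·0.718 = 3.520.

μ ≈ 3.520, σ ≈ 0.718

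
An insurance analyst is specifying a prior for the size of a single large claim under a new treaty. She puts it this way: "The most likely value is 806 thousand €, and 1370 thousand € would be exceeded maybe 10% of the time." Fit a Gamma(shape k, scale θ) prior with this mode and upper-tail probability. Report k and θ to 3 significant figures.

k ≈ 7.73, θ ≈ 120

Gamma(k,θ) with k>1 has mode (k−1)θ, so θ = 806/(k−1).
Need P(X < 1370) = 0.9 with θ tied to k this way. Start at k = 2, θ = 806: P(X<1370) ≈ 0.507.
Too low — raise k to concentrate. Iterating converges to k ≈ 7.73.
Then θ = 806/(7.73−1) ≈ 120.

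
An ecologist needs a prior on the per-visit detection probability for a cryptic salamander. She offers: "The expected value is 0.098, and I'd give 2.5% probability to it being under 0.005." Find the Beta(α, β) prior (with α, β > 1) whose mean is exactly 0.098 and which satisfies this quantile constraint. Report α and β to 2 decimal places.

α ≈ 1.24, β ≈ 11.42

With mean 0.098 fixed, write α = 0.098s, β = 0.902s where s = α+β.
Need P(θ < 0.005) = 0.025 under Beta(0.098s, 0.902s). Normal approximation: (q−m)/√(m(1−m)/s) ≈ z_{0.025} = -1.96, so s ≈ 0.098·0.902·(-1.96)²/(0.005−0.098)² = 39.3.
At s = 39.3: P(θ<0.005) ≈ 0.000. Adjusting to match 0.025 gives s ≈ 12.67.
So α = 0.098·12.67 ≈ 1.24, β = 0.902·12.67 ≈ 11.42.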